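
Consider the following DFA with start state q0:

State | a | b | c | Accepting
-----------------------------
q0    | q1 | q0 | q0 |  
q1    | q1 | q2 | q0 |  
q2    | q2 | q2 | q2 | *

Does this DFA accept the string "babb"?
Start in q0.
Read 'b': q0 → q0
Read 'a': q0 → q1
Read 'b': q1 → q2
Read 'b': q2 → q2
Final state q2 is accepting, so the string is accepted.

Final answer: Yes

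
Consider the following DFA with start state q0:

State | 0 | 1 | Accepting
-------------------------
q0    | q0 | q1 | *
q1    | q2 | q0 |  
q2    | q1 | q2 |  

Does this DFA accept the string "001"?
Start in q0.
Read '0': q0 → q0
Read '0': q0 → q0
Read '1': q0 → q1
Final state q1 is not accepting, so the string is rejected.

Final answer: No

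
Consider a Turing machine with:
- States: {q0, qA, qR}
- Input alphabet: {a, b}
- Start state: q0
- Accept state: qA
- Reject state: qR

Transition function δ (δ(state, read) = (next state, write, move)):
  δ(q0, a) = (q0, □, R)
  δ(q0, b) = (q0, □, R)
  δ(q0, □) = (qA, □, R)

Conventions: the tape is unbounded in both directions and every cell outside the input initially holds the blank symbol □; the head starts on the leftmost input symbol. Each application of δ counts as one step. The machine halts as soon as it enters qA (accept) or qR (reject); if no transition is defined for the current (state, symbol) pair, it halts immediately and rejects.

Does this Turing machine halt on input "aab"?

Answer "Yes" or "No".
Step 0: [q0]aab (head at position 0)
Step 1: δ(q0, a) = (q0, □, R)  ⊢  □[q0]ab (head at position 1)
Step 2: δ(q0, a) = (q0, □, R)  ⊢  □□[q0]b (head at position 2)
Step 3: δ(q0, b) = (q0, □, R)  ⊢  □□□[q0]□ (head at position 3)
Step 4: δ(q0, □) = (qA, □, R)  ⊢  □□□□[qA]□ (head at position 4)
The machine is in qA, so it halts and accepts.
It halts after 4 steps.

Final answer: Yes - halts after 4 steps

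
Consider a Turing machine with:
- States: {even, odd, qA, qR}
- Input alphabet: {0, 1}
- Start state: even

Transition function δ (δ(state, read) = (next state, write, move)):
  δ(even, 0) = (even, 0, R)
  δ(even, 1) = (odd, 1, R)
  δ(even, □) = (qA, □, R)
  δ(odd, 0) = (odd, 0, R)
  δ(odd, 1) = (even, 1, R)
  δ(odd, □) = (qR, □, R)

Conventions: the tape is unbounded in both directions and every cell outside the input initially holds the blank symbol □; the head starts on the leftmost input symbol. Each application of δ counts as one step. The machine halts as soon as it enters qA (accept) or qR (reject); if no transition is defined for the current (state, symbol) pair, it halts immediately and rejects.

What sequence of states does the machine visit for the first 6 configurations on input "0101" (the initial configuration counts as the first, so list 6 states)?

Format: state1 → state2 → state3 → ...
Step 0: [even]0101 (head at position 0)
Step 1: δ(even, 0) = (even, 0, R)  ⊢  0[even]101 (head at position 1)
Step 2: δ(even, 1) = (odd, 1, R)  ⊢  01[odd]01 (head at position 2)
Step 3: δ(odd, 0) = (odd, 0, R)  ⊢  010[odd]1 (head at position 3)
Step 4: δ(odd, 1) = (even, 1, R)  ⊢  0101[even]□ (head at position 4)
Step 5: δ(even, □) = (qA, □, R)  ⊢  0101□[qA]□ (head at position 5)
Reading off the states of these 6 configurations: even → even → odd → odd → even → qA

Final answer: even → even → odd → odd → even → qA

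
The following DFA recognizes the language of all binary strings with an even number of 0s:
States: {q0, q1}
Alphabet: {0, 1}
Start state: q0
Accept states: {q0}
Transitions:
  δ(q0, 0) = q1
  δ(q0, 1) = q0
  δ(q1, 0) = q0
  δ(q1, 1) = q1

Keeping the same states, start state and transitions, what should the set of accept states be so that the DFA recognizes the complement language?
The DFA is complete (every state has a transition on every symbol), so the complement
is recognized by the same DFA with accepting and non-accepting states swapped.
Original accept states: {q0}
Complement accept states = All states - Original accept states
= {q0, q1} - {q0}
= {q1}
Complement language: strings with an ODD number of 0s

Final answer: {q1}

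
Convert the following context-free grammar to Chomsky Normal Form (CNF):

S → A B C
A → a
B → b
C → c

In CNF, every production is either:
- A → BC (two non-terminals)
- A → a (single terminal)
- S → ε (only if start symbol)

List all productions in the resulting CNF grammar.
The grammar has no ε-productions or unit productions to eliminate.
A → a is already in CNF (single terminal) – keep it.
B → b is already in CNF (single terminal) – keep it.
C → c is already in CNF (single terminal) – keep it.
S → A B C has 3 symbols on the right: break it into binary productions S → A X0, X0 → B C.
Resulting CNF grammar (5 productions): A → a; B → b; C → c; S → A X0; X0 → B C

Final answer: A → a; B → b; C → c; S → A X0; X0 → B C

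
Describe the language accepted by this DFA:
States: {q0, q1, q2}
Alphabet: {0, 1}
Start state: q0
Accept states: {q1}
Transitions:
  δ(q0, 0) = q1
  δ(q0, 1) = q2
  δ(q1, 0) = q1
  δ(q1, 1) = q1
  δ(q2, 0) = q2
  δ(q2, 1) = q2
Analyzing the DFA structure:
Start state: q0
Accept states: {q1}
Interpreting what each state remembers (checking against the transitions):
  q0: nothing has been read yet
  q1: the first symbol was 0
  q2: the first symbol was 1 (trap state)
  δ(q0, 0): in q0 (nothing has been read yet), after reading 0 we have: the first symbol was 0 → q1
  δ(q0, 1): in q0 (nothing has been read yet), after reading 1 we have: the first symbol was 1 (trap state) → q2
  δ(q1, 0): in q1 (the first symbol was 0), after reading 0 we have: the first symbol was 0 → q1
  δ(q1, 1): in q1 (the first symbol was 0), after reading 1 we have: the first symbol was 0 → q1
  δ(q2, 0): in q2 (the first symbol was 1 (trap state)), after reading 0 we have: the first symbol was 1 (trap state) → q2
  δ(q2, 1): in q2 (the first symbol was 1 (trap state)), after reading 1 we have: the first symbol was 1 (trap state) → q2
A string is accepted iff it ends in {q1}, i.e. the first symbol was 0.
Language: All binary strings starting with 0

Final answer: All binary strings starting with 0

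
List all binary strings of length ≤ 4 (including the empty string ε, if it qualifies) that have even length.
Checking every binary string of length 0 to 4:
  Length 0: accepted: ε | rejected: (none)
  Length 1: accepted: (none) | rejected: 0, 1
  Length 2: accepted: 00, 01, 10, 11 | rejected: (none)
  Length 3: accepted: (none) | rejected: 000, 001, 010, 011, 100, 101, 110, 111
  Length 4: accepted: 0000, 0001, 0010, 0011, 0100, 0101, 0110, 0111, 1000, 1001, 1010, 1011, 1100, 1101, 1110, 1111 | rejected: (none)
Total: 21 string(s).

Final answer: ε, 00, 01, 10, 11, 0000, 0001, 0010, 0011, 0100, 0101, 0110, 0111, 1000, 1001, 1010, 1011, 1100, 1101, 1110, 1111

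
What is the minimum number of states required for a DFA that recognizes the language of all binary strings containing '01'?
Language: binary strings containing '01'
Lower bound (Myhill–Nerode): the prefixes ε, 0, 01 are pairwise distinguishable:
  ε vs 01: suffix ε distinguishes them (ε is rejected, 01 is accepted)
  0 vs 01: suffix ε distinguishes them (0 is rejected, 01 is accepted)
  ε vs 0: suffix 1 distinguishes them (ε·1 = 1 is rejected, 0·1 = 01 is accepted)
So any DFA needs at least 3 states.
Upper bound: a DFA with 3 states exists (one state per class above: 'no progress', 'last symbol 0', and 'seen 01' (accepting sink)).
Minimum states: 3

Final answer: 3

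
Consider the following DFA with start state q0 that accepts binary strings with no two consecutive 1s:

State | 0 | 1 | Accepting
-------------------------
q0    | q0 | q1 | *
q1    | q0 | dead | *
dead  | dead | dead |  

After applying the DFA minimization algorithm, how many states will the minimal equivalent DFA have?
All 3 states are reachable from q0, so none can be removed as unreachable.
Table-filling: first mark every (accepting, non-accepting) pair as distinguishable (accepting: {q0, q1}; non-accepting: {dead}).
Round 1: (q0, q1) on '1' go to q1 and dead, already distinguishable → mark.
Every pair of states is distinguishable, so the DFA is already minimal.
Equivalence classes: {q0}, {q1}, {dead} → 3 states.

Final answer: 3 states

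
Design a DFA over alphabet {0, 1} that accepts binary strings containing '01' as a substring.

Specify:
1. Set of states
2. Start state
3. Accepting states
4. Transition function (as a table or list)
One valid DFA (any DFA recognizing the same language is acceptable):
States: {q0, q1, q2}
Start: q0
Accepting: {q2}
Transitions (accepting states marked with *):
State | 0 | 1 | Accepting
-------------------------
q0    | q1 | q0 |  
q1    | q1 | q2 |  
q2    | q2 | q2 | *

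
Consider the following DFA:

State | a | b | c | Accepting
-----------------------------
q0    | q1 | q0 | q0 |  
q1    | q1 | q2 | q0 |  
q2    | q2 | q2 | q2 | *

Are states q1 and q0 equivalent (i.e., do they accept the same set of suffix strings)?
Try the suffix "b".
From q1: q1 → q2 — accepting.
From q0: q0 → q0 — not accepting.
The two states disagree on this suffix, so they are not equivalent.

Final answer: No. Distinguishing string: "b" - accepted from q1 but not from q0.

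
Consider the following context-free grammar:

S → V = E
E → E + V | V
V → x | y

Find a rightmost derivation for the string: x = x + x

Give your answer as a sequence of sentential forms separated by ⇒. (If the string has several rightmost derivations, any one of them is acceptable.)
Start with S.
Step 1: the rightmost non-terminal is S; apply S → V = E:  V = E
Step 2: the rightmost non-terminal is E; apply E → E + V:  V = E + V
Step 3: the rightmost non-terminal is V; apply V → x:  V = E + x
Step 4: the rightmost non-terminal is E; apply E → V:  V = V + x
Step 5: the rightmost non-terminal is V; apply V → x:  V = x + x
Step 6: the rightmost non-terminal is V; apply V → x:  x = x + x

Final answer: S ⇒ V = E ⇒ V = E + V ⇒ V = E + x ⇒ V = V + x ⇒ V = x + x ⇒ x = x + x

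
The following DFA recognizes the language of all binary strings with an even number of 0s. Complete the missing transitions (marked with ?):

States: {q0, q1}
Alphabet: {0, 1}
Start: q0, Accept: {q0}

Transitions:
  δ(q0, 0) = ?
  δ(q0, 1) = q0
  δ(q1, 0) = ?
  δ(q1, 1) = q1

What each state remembers (consistent with the given transitions and accept states):
  q0: an even number of 0s has been read so far
  q1: an odd number of 0s has been read so far
Filling in the missing entries:
  δ(q0, 0): in q0 (an even number of 0s has been read so far), after reading 0 we have: an odd number of 0s has been read so far → q1
  δ(q1, 0): in q1 (an odd number of 0s has been read so far), after reading 0 we have: an even number of 0s has been read so far → q0

Final answer: δ(q0, 0) = q1; δ(q1, 0) = q0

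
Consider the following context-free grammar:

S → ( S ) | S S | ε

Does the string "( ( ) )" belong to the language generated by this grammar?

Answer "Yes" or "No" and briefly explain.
A derivation exists: S ⇒ ( S ) ⇒ ( ( S ) ) ⇒ ( ( ) ) (using S → ( S ) twice, then S → ε).

Final answer: Yes - a valid derivation exists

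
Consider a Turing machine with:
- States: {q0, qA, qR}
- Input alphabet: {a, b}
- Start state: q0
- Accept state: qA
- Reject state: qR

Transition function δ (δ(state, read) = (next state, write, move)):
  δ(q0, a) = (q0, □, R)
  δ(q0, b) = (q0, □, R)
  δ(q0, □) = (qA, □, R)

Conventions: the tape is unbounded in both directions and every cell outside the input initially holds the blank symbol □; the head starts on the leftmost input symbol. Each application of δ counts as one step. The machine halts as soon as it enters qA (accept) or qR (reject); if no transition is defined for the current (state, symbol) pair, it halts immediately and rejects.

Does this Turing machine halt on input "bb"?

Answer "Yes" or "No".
Step 0: [q0]bb (head at position 0)
Step 1: δ(q0, b) = (q0, □, R)  ⊢  □[q0]b (head at position 1)
Step 2: δ(q0, b) = (q0, □, R)  ⊢  □□[q0]□ (head at position 2)
Step 3: δ(q0, □) = (qA, □, R)  ⊢  □□□[qA]□ (head at position 3)
The machine is in qA, so it halts and accepts.
It halts after 3 steps.

Final answer: Yes - halts after 3 steps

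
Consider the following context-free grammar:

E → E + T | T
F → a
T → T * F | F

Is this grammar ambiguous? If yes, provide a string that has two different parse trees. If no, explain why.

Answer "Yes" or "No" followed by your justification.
This is the standard stratified expression grammar: '+' is introduced only by the left-recursive rule E → E + T and '*' only by the left-recursive rule T → T * F, with F → a. For any string, the last '+' must be the one produced at the root E (everything after it is a T containing no '+'), and likewise within each T the last '*' is produced at its root. This fixes the parse tree uniquely (left-associative, '*' binding tighter than '+'), so every string has exactly one parse tree.

Final answer: No - the grammar is unambiguous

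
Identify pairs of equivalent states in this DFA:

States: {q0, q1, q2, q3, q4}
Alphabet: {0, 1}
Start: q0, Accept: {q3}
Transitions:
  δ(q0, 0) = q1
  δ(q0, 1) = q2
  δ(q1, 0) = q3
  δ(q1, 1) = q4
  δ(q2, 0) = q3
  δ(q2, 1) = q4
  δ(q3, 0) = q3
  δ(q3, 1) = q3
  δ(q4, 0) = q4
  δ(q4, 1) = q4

Using the table-filling algorithm:
Round 0 – mark pairs where exactly one state is accepting: (q0,q3), (q1,q3), (q2,q3), (q3,q4)
Round 1 – newly marked: (q0,q1) [on 0: q1 vs q3, already marked]; (q0,q2) [on 0: q1 vs q3, already marked]; (q1,q4) [on 0: q3 vs q4, already marked]; (q2,q4) [on 0: q3 vs q4, already marked]
Round 2 – newly marked: (q0,q4) [on 0: q1 vs q4, already marked]
No further pairs can be marked.
(q1, q2) unmarked: δ(q1,0)=q3, δ(q2,0)=q3; δ(q1,1)=q4, δ(q2,1)=q4 → equivalent
Equivalent pairs: (q1, q2)

Final answer: Equivalent pairs: (q1, q2)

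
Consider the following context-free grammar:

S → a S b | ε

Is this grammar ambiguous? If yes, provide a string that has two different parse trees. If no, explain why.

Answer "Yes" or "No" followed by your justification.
At every step exactly one production applies: if the remaining string to generate is non-empty it starts with a and ends with b, forcing S → a S b; if it is empty, S → ε is forced. Hence each string a^n b^n has exactly one derivation (S → a S b applied n times, then S → ε) and one parse tree.

Final answer: No - the grammar is unambiguous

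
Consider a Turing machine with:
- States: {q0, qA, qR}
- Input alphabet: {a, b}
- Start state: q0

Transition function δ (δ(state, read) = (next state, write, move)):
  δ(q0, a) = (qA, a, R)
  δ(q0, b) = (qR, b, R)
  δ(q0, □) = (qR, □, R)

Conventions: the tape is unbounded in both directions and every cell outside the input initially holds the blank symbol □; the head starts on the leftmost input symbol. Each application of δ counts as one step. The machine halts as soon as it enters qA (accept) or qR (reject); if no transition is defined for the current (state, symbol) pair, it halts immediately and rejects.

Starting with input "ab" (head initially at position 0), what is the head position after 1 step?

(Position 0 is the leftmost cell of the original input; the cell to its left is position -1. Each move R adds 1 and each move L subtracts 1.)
Step 0: [q0]ab (head at position 0)
Step 1: δ(q0, a) = (qA, a, R)  ⊢  a[qA]b (head at position 1)
Head position after 1 step: 1

Final answer: Position 1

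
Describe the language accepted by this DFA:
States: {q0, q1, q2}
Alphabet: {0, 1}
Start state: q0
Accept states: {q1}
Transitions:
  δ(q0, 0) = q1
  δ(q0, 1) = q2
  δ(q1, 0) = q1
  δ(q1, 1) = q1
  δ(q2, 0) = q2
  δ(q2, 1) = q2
Analyzing the DFA structure:
Start state: q0
Accept states: {q1}
Interpreting what each state remembers (checking against the transitions):
  q0: nothing has been read yet
  q1: the first symbol was 0
  q2: the first symbol was 1 (trap state)
  δ(q0, 0): in q0 (nothing has been read yet), after reading 0 we have: the first symbol was 0 → q1
  δ(q0, 1): in q0 (nothing has been read yet), after reading 1 we have: the first symbol was 1 (trap state) → q2
  δ(q1, 0): in q1 (the first symbol was 0), after reading 0 we have: the first symbol was 0 → q1
  δ(q1, 1): in q1 (the first symbol was 0), after reading 1 we have: the first symbol was 0 → q1
  δ(q2, 0): in q2 (the first symbol was 1 (trap state)), after reading 0 we have: the first symbol was 1 (trap state) → q2
  δ(q2, 1): in q2 (the first symbol was 1 (trap state)), after reading 1 we have: the first symbol was 1 (trap state) → q2
A string is accepted iff it ends in {q1}, i.e. the first symbol was 0.
Language: All binary strings starting with 0

Final answer: All binary strings starting with 0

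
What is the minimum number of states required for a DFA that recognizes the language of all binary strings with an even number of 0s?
Language: binary strings with an even number of 0s
Lower bound (Myhill–Nerode): the prefixes ε, 0 are pairwise distinguishable:
  ε vs 0: suffix ε distinguishes them (ε has zero 0s (accepted), 0 has one 0 (rejected))
So any DFA needs at least 2 states.
Upper bound: a DFA with 2 states exists (one state per class above).
Minimum states: 2

Final answer: 2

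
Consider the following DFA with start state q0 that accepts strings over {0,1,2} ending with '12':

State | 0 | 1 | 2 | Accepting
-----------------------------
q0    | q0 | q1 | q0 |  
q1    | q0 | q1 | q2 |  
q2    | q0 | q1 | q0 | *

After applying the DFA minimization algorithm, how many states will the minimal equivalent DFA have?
All 3 states are reachable from q0, so none can be removed as unreachable.
Table-filling: first mark every (accepting, non-accepting) pair as distinguishable (accepting: {q2}; non-accepting: {q0, q1}).
Round 1: (q0, q1) on '2' go to q0 and q2, already distinguishable → mark.
Every pair of states is distinguishable, so the DFA is already minimal.
Equivalence classes: {q0}, {q1}, {q2} → 3 states.

Final answer: 3 states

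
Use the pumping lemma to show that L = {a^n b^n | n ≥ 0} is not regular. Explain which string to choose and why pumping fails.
Language: L = {a^n b^n | n ≥ 0} (equal numbers of a's followed by b's)
Step 1: Assume for contradiction that L is regular, with pumping length p.
Step 2: Choose s = a^p b^p. Then s ∈ L (it has p a's followed by p b's) and |s| ≥ p.
Step 3: Consider any decomposition s = xyz with |xy| ≤ p and |y| > 0. Since |xy| ≤ p and the first p symbols of s are all a's, y = a^k for some k with 1 ≤ k ≤ p.
Step 4: Pumping up (i = 2): xy²z = a^(p+k) b^p, which has more a's than b's, so xy²z ∉ L.
This contradicts the pumping lemma, so L is not regular.

Final answer: Choose s = a^p b^p. Since |xy| ≤ p, y = a^k with k ≥ 1. Then xy²z = a^(p+k) b^p ∉ L.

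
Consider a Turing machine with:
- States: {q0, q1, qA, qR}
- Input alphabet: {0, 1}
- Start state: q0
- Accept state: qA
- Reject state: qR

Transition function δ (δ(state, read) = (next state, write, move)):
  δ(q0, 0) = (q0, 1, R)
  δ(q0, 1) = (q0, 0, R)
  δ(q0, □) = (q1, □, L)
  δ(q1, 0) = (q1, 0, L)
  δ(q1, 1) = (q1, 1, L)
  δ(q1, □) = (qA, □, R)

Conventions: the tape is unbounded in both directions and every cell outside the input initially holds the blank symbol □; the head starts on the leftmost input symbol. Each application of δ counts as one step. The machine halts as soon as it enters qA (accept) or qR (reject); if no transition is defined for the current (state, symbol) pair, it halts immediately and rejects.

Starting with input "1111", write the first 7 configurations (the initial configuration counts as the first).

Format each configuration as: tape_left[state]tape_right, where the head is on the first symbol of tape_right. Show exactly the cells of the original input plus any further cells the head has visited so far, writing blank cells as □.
Step 0: [q0]1111 (head at position 0)
Step 1: δ(q0, 1) = (q0, 0, R)  ⊢  0[q0]111 (head at position 1)
Step 2: δ(q0, 1) = (q0, 0, R)  ⊢  00[q0]11 (head at position 2)
Step 3: δ(q0, 1) = (q0, 0, R)  ⊢  000[q0]1 (head at position 3)
Step 4: δ(q0, 1) = (q0, 0, R)  ⊢  0000[q0]□ (head at position 4)
Step 5: δ(q0, □) = (q1, □, L)  ⊢  000[q1]0□ (head at position 3)
Step 6: δ(q1, 0) = (q1, 0, L)  ⊢  00[q1]00□ (head at position 2)

Final answer: [q0]1111 ⊢ 0[q0]111 ⊢ 00[q0]11 ⊢ 000[q0]1 ⊢ 0000[q0]□ ⊢ 000[q1]0□ ⊢ 00[q1]00□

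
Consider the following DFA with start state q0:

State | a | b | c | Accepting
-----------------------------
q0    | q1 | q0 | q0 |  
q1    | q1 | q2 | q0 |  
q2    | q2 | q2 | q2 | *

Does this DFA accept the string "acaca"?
Start in q0.
Read 'a': q0 → q1
Read 'c': q1 → q0
Read 'a': q0 → q1
Read 'c': q1 → q0
Read 'a': q0 → q1
Final state q1 is not accepting, so the string is rejected.

Final answer: No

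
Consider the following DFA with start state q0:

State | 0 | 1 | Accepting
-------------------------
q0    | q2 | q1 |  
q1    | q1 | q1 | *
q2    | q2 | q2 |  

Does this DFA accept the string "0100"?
Start in q0.
Read '0': q0 → q2
Read '1': q2 → q2
Read '0': q2 → q2
Read '0': q2 → q2
Final state q2 is not accepting, so the string is rejected.

Final answer: No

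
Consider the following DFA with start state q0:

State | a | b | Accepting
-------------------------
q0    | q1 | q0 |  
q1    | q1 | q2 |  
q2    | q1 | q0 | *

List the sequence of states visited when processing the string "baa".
q0 → q0 → q1 → q1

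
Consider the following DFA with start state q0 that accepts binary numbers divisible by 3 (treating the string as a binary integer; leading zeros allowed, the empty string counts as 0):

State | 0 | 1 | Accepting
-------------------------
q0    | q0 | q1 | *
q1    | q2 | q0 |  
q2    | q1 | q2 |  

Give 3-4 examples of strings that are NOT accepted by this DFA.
Any strings that end in a non-accepting state work; for example:
"101": q0 → q1 → q2 → q2; q2 is not accepting → rejected
"0001": q0 → q0 → q0 → q0 → q1; q1 is not accepting → rejected
"0010": q0 → q0 → q0 → q1 → q2; q2 is not accepting → rejected
"1110": q0 → q1 → q0 → q1 → q2; q2 is not accepting → rejected

Final answer: "101", "0001", "0010", "1110"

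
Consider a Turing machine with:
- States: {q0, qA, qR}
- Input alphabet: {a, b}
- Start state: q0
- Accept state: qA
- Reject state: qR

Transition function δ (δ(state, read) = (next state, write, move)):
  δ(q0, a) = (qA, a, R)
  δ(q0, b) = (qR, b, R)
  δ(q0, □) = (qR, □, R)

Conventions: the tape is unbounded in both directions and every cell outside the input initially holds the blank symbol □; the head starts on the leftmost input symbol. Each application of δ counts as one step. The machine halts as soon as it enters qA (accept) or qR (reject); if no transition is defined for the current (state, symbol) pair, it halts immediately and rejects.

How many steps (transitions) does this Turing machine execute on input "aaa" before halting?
Step 0: [q0]aaa (head at position 0)
Step 1: δ(q0, a) = (qA, a, R)  ⊢  a[qA]aa (head at position 1)
The machine is in qA, so it halts and accepts.
Number of transitions executed: 1.

Final answer: 1 steps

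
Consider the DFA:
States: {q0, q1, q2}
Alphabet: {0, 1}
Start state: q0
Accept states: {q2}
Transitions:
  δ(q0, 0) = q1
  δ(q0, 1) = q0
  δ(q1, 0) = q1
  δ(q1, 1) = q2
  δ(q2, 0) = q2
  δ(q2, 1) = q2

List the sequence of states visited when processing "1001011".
Starting at q0
Read '1': q0 -> q0
Read '0': q0 -> q1
Read '0': q1 -> q1
Read '1': q1 -> q2
Read '0': q2 -> q2
Read '1': q2 -> q2
Read '1': q2 -> q2

Final answer: q0 -> q0 -> q1 -> q1 -> q2 -> q2 -> q2 -> q2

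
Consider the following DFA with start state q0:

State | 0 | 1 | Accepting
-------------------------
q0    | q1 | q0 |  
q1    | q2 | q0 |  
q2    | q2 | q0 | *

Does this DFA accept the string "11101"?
Start in q0.
Read '1': q0 → q0
Read '1': q0 → q0
Read '1': q0 → q0
Read '0': q0 → q1
Read '1': q1 → q0
Final state q0 is not accepting, so the string is rejected.

Final answer: No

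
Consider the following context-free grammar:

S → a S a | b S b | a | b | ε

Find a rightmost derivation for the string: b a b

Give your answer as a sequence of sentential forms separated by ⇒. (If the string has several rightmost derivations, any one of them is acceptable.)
Start with S.
Step 1: the rightmost non-terminal is S; apply S → b S b:  b S b
Step 2: the rightmost non-terminal is S; apply S → a:  b a b

Final answer: S ⇒ b S b ⇒ b a b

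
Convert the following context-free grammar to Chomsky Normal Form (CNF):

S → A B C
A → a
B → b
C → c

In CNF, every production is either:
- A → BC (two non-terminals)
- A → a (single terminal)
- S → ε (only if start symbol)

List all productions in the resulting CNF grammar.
The grammar has no ε-productions or unit productions to eliminate.
A → a is already in CNF (single terminal) – keep it.
B → b is already in CNF (single terminal) – keep it.
C → c is already in CNF (single terminal) – keep it.
S → A B C has 3 symbols on the right: break it into binary productions S → A X0, X0 → B C.
Resulting CNF grammar (5 productions): A → a; B → b; C → c; S → A X0; X0 → B C

Final answer: A → a; B → b; C → c; S → A X0; X0 → B C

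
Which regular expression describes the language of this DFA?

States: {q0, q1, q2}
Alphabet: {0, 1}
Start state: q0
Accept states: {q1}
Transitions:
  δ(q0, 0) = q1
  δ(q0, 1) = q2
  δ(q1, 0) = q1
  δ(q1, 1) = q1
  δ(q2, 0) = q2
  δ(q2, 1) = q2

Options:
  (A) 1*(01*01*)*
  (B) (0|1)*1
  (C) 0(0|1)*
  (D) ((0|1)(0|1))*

Testing sample strings against the DFA:
  '00' -> accepted
  '0110' -> accepted
  '111' -> rejected
  '00111' -> accepted
Checking each option for a counterexample:
  (A) 1*(01*01*)*: ε is rejected by the DFA but matches the regex → eliminated
  (B) (0|1)*1: '0' is accepted by the DFA but does not match the regex → eliminated
  (C) 0(0|1)*: agrees with the DFA on all strings of length ≤ 4
  (D) ((0|1)(0|1))*: ε is rejected by the DFA but matches the regex → eliminated
Only (C) 0(0|1)* is consistent with the DFA.

Final answer: (C) 0(0|1)*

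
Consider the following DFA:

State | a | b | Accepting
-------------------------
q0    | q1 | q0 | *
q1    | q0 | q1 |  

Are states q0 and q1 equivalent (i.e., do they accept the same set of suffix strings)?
Try the suffix ε (the empty string).
From q0: q0 — accepting.
From q1: q1 — not accepting.
The two states disagree on this suffix, so they are not equivalent.

Final answer: No. Distinguishing string: ε (the empty string) - accepted from q0 but not from q1.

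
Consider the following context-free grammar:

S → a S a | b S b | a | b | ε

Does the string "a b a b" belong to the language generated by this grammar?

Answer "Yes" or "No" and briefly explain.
Every production places the same symbol at both ends (or yields a single symbol / ε), so every derived string is a palindrome. a b a b reversed is b a b a ≠ a b a b, so it is not a palindrome and cannot be derived (already the first step fails: the string starts with a but ends with b, so neither S → a S a nor S → b S b fits).

Final answer: No - no valid derivation exists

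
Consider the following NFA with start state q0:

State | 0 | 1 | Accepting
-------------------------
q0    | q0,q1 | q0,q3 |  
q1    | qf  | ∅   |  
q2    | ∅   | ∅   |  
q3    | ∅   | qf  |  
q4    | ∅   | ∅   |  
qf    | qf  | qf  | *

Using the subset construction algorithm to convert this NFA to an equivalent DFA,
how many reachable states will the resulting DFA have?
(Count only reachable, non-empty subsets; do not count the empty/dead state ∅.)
Start subset: {q0}
{q0}: on 0 → {q0, q1}, on 1 → {q0, q3}
{q0, q1}: on 0 → {q0, q1, qf}, on 1 → {q0, q3}
{q0, q3}: on 0 → {q0, q1}, on 1 → {q0, q3, qf}
{q0, q1, qf}: on 0 → {q0, q1, qf}, on 1 → {q0, q3, qf}
{q0, q3, qf}: on 0 → {q0, q1, qf}, on 1 → {q0, q3, qf}
Reachable non-empty subsets: {q0}, {q0, q1}, {q0, q3}, {q0, q1, qf}, {q0, q3, qf} — 5 in total.

Final answer: 5 states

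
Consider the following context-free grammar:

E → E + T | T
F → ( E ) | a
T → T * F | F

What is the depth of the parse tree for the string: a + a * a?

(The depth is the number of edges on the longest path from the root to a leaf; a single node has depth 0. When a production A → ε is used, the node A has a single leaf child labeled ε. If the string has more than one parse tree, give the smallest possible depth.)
The grammar is unambiguous; the parse tree of a + a * a is:
E → E + T at the root (depth 0).
  Left E (depth 1) → T (2) → F (3) → a (4).
  Right T (depth 1) → T * F; that T (2) → F (3) → a (4); F (2) → a (3).
The longest root-to-leaf paths have 4 edges.
Depth = 4.

Final answer: 4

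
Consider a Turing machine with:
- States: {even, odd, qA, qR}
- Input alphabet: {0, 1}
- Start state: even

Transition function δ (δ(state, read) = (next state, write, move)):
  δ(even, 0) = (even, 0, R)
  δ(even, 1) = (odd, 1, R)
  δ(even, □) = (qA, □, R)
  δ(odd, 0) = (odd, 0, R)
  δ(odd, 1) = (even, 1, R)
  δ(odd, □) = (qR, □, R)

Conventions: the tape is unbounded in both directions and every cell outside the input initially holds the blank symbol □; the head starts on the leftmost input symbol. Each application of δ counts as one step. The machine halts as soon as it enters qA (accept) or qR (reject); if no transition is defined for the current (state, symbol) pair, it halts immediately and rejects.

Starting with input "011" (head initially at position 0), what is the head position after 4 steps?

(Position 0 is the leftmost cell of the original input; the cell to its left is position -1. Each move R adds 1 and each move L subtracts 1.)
Step 0: [even]011 (head at position 0)
Step 1: δ(even, 0) = (even, 0, R)  ⊢  0[even]11 (head at position 1)
Step 2: δ(even, 1) = (odd, 1, R)  ⊢  01[odd]1 (head at position 2)
Step 3: δ(odd, 1) = (even, 1, R)  ⊢  011[even]□ (head at position 3)
Step 4: δ(even, □) = (qA, □, R)  ⊢  011□[qA]□ (head at position 4)
Head position after 4 steps: 4

Final answer: Position 4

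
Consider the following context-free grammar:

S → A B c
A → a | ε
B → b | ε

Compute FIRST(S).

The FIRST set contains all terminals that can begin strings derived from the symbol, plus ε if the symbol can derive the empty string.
FIRST(A) = {a, ε} (A → a | ε) and FIRST(B) = {b, ε} (B → b | ε).
For S → A B c: add FIRST(A) minus ε = {a}; A is nullable, so also add FIRST(B) minus ε = {b}; B is nullable too, so also add FIRST(c) = {c}. The terminal c is never erased, so S is not nullable and ε is not included.
FIRST(S) = {a, b, c}.

Final answer: {a, b, c}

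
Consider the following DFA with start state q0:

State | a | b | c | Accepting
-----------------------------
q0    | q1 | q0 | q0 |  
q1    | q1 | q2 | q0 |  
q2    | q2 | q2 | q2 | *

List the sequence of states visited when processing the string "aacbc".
q0 → q1 → q1 → q0 → q0 → q0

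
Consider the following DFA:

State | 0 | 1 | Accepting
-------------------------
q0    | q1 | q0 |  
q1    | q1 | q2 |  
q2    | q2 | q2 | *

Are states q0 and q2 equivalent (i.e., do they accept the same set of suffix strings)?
Try the suffix ε (the empty string).
From q0: q0 — not accepting.
From q2: q2 — accepting.
The two states disagree on this suffix, so they are not equivalent.

Final answer: No. Distinguishing string: ε (the empty string) - accepted from q2 but not from q0.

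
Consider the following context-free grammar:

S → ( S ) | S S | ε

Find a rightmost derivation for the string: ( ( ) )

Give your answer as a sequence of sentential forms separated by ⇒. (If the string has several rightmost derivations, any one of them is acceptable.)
Start with S.
Step 1: the rightmost non-terminal is S; apply S → ( S ):  ( S )
Step 2: the rightmost non-terminal is S; apply S → ( S ):  ( ( S ) )
Step 3: the rightmost non-terminal is S; apply S → ε:  ( ( ) )

Final answer: S ⇒ ( S ) ⇒ ( ( S ) ) ⇒ ( ( ) )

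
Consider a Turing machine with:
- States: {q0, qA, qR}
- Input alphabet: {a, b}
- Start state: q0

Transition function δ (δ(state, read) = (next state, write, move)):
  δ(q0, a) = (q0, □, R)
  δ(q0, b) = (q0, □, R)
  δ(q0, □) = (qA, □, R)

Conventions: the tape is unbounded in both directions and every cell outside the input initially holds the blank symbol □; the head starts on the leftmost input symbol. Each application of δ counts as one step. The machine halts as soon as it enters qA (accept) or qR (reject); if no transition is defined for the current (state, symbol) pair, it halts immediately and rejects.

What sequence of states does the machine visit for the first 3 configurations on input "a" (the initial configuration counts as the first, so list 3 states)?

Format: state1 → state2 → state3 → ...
Step 0: [q0]a (head at position 0)
Step 1: δ(q0, a) = (q0, □, R)  ⊢  □[q0]□ (head at position 1)
Step 2: δ(q0, □) = (qA, □, R)  ⊢  □□[qA]□ (head at position 2)
Reading off the states of these 3 configurations: q0 → q0 → qA

Final answer: q0 → q0 → qA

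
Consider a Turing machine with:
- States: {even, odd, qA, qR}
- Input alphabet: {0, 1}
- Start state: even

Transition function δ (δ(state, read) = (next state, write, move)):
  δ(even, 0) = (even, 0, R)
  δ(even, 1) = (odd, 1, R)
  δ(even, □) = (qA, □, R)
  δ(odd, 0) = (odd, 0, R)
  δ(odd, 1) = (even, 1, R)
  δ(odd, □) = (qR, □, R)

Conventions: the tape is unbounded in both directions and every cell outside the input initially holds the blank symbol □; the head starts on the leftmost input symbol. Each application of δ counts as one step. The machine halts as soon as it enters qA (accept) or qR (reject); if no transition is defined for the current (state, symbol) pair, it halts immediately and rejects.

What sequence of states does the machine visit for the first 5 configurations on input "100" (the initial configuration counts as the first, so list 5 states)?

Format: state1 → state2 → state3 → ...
Step 0: [even]100 (head at position 0)
Step 1: δ(even, 1) = (odd, 1, R)  ⊢  1[odd]00 (head at position 1)
Step 2: δ(odd, 0) = (odd, 0, R)  ⊢  10[odd]0 (head at position 2)
Step 3: δ(odd, 0) = (odd, 0, R)  ⊢  100[odd]□ (head at position 3)
Step 4: δ(odd, □) = (qR, □, R)  ⊢  100□[qR]□ (head at position 4)
Reading off the states of these 5 configurations: even → odd → odd → odd → qR

Final answer: even → odd → odd → odd → qR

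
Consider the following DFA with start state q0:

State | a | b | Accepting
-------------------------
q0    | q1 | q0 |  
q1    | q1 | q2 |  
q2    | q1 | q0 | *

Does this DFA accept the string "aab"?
Start in q0.
Read 'a': q0 → q1
Read 'a': q1 → q1
Read 'b': q1 → q2
Final state q2 is accepting, so the string is accepted.

Final answer: Yes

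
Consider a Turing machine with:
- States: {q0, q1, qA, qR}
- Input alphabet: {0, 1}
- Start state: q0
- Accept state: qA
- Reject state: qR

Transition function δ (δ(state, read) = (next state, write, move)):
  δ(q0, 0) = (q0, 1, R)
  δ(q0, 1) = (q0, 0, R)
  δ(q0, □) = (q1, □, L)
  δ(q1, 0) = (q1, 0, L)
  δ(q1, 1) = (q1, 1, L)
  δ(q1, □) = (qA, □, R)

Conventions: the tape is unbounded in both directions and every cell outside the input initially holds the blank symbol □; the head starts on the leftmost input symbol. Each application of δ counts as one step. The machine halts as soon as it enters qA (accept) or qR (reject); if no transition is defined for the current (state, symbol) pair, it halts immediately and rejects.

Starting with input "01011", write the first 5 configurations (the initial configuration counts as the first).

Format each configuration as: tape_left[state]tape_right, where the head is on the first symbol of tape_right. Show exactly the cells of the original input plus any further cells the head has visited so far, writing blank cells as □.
Step 0: [q0]01011 (head at position 0)
Step 1: δ(q0, 0) = (q0, 1, R)  ⊢  1[q0]1011 (head at position 1)
Step 2: δ(q0, 1) = (q0, 0, R)  ⊢  10[q0]011 (head at position 2)
Step 3: δ(q0, 0) = (q0, 1, R)  ⊢  101[q0]11 (head at position 3)
Step 4: δ(q0, 1) = (q0, 0, R)  ⊢  1010[q0]1 (head at position 4)

Final answer: [q0]01011 ⊢ 1[q0]1011 ⊢ 10[q0]011 ⊢ 101[q0]11 ⊢ 1010[q0]1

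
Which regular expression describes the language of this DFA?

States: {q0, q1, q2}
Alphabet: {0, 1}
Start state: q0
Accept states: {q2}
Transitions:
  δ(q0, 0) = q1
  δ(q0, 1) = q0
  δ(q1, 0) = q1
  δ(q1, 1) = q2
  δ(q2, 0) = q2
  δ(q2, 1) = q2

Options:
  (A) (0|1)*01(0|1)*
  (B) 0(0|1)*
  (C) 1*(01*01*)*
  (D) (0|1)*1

Testing sample strings against the DFA:
  '0111' -> accepted
  '01011' -> accepted
  '11' -> rejected
  '0011' -> accepted
Checking each option for a counterexample:
  (A) (0|1)*01(0|1)*: agrees with the DFA on all strings of length ≤ 4
  (B) 0(0|1)*: '0' is rejected by the DFA but matches the regex → eliminated
  (C) 1*(01*01*)*: ε is rejected by the DFA but matches the regex → eliminated
  (D) (0|1)*1: '1' is rejected by the DFA but matches the regex → eliminated
Only (A) (0|1)*01(0|1)* is consistent with the DFA.

Final answer: (A) (0|1)*01(0|1)*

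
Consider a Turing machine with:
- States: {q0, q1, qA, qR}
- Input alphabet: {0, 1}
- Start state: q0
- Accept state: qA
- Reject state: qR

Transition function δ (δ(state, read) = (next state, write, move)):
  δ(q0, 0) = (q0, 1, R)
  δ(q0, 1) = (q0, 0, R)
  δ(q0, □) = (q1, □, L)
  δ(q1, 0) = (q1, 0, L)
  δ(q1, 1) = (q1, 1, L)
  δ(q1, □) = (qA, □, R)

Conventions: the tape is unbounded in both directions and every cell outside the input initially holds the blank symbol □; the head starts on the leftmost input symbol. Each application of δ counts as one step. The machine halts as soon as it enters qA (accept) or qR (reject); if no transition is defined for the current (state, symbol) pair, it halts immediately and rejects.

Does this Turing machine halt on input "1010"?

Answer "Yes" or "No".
Step 0: [q0]1010 (head at position 0)
Step 1: δ(q0, 1) = (q0, 0, R)  ⊢  0[q0]010 (head at position 1)
Step 2: δ(q0, 0) = (q0, 1, R)  ⊢  01[q0]10 (head at position 2)
Step 3: δ(q0, 1) = (q0, 0, R)  ⊢  010[q0]0 (head at position 3)
Step 4: δ(q0, 0) = (q0, 1, R)  ⊢  0101[q0]□ (head at position 4)
Step 5: δ(q0, □) = (q1, □, L)  ⊢  010[q1]1□ (head at position 3)
Step 6: δ(q1, 1) = (q1, 1, L)  ⊢  01[q1]01□ (head at position 2)
Step 7: δ(q1, 0) = (q1, 0, L)  ⊢  0[q1]101□ (head at position 1)
Step 8: δ(q1, 1) = (q1, 1, L)  ⊢  [q1]0101□ (head at position 0)
Step 9: δ(q1, 0) = (q1, 0, L)  ⊢  [q1]□0101□ (head at position -1)
Step 10: δ(q1, □) = (qA, □, R)  ⊢  □[qA]0101□ (head at position 0)
The machine is in qA, so it halts and accepts.
It halts after 10 steps.

Final answer: Yes - halts after 10 steps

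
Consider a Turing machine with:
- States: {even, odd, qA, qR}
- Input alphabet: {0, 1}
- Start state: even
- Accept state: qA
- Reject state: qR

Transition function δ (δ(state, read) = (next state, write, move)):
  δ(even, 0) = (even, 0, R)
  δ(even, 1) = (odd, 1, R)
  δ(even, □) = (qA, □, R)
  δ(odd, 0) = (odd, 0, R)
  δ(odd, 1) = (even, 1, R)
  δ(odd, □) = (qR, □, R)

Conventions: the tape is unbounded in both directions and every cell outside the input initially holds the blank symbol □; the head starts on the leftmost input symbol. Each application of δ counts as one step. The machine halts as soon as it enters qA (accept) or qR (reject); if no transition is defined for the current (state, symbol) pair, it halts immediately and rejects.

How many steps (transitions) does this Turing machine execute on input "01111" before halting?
Step 0: [even]01111 (head at position 0)
Step 1: δ(even, 0) = (even, 0, R)  ⊢  0[even]1111 (head at position 1)
Step 2: δ(even, 1) = (odd, 1, R)  ⊢  01[odd]111 (head at position 2)
Step 3: δ(odd, 1) = (even, 1, R)  ⊢  011[even]11 (head at position 3)
Step 4: δ(even, 1) = (odd, 1, R)  ⊢  0111[odd]1 (head at position 4)
Step 5: δ(odd, 1) = (even, 1, R)  ⊢  01111[even]□ (head at position 5)
Step 6: δ(even, □) = (qA, □, R)  ⊢  01111□[qA]□ (head at position 6)
The machine is in qA, so it halts and accepts.
Number of transitions executed: 6.

Final answer: 6 steps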